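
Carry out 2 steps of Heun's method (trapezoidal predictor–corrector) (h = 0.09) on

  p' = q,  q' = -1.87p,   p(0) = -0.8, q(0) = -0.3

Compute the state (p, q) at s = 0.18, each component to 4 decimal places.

-0.8294, -0.0237

Heun on (p,q): k1 = f(s_n, state_n); k2 = f(s_n + h, state_n + h·k1); state_{n+1} = state_n + (h/2)·(k1 + k2).
0.000000: (-0.800000, -0.300000)
  k1 = (-0.300000, 1.496000)
  predictor → (-0.827000, -0.165360)
  k2 = (-0.165360, 1.546490)
  → (-0.820941, -0.163088)
0.090000: (-0.820941, -0.163088)
  k1 = (-0.163088, 1.535160)
  predictor → (-0.835619, -0.024924)
  k2 = (-0.024924, 1.562608)
  → (-0.829402, -0.023688)
(p(0.18), q(0.18)) ≈ (-0.8294, -0.0237)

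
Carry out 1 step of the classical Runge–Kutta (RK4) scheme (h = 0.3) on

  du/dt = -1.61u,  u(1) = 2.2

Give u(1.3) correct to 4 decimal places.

1.3577

RK4: k1 = f(t_n, u_n); k2 = f(t_n + h/2, u_n + (h/2)·k1); k3 = f(t_n + h/2, u_n + (h/2)·k2); k4 = f(t_n + h, u_n + h·k3); u_{n+1} = u_n + (h/6)·(k1 + 2k2 + 2k3 + k4).
t=1.000000, u=2.200000:
  k1 = f(1.000000, 2.200000) = -3.542000
  k2 = f(1.150000, 1.668700) = -2.686607
  k3 = f(1.150000, 1.797009) = -2.893184
  k4 = f(1.300000, 1.332045) = -2.144592
  u ← 2.200000 + (0.3/6)·(k1 + 2k2 + 2k3 + k4) = 1.357691
u(1.3) ≈ 1.3577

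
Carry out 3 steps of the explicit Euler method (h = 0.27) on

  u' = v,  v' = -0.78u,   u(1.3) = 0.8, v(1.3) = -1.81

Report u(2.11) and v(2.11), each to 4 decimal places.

-0.7748, -1.9971

Euler on (u,v): u_{n+1} = u_n + h·u', v_{n+1} = v_n + h·v'.
1.300000: (0.800000, -1.810000); f=(-1.810000, -0.624000) → (0.311300, -1.978480)
1.570000: (0.311300, -1.978480); f=(-1.978480, -0.242814) → (-0.222890, -2.044040)
1.840000: (-0.222890, -2.044040); f=(-2.044040, 0.173854) → (-0.774780, -1.997099)
(u(2.11), v(2.11)) ≈ (-0.7748, -1.9971)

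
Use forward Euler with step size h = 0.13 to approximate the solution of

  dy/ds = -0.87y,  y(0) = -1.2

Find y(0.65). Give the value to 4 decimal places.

Euler: y_{n+1} = y_n + h·f(s_n, y_n).
s=0.000000, y=-1.200000: f=1.044000 → y ← -1.200000 + 0.13·1.044000 = -1.064280
s=0.130000, y=-1.064280: f=0.925924 → y ← -1.064280 + 0.13·0.925924 = -0.943910
s=0.260000, y=-0.943910: f=0.821202 → y ← -0.943910 + 0.13·0.821202 = -0.837154
s=0.390000, y=-0.837154: f=0.728324 → y ← -0.837154 + 0.13·0.728324 = -0.742472
s=0.520000, y=-0.742472: f=0.645950 → y ← -0.742472 + 0.13·0.645950 = -0.658498
y(0.65) ≈ -0.6585

-0.6585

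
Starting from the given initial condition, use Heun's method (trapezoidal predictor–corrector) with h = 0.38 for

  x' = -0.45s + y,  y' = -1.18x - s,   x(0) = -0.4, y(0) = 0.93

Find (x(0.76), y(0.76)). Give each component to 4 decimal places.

0.1979, 0.6945

Heun on (x,y): k1 = f(s_n, state_n); k2 = f(s_n + h, state_n + h·k1); state_{n+1} = state_n + (h/2)·(k1 + k2).
0.000000: (-0.400000, 0.930000)
  k1 = (0.930000, 0.472000)
  predictor → (-0.046600, 1.109360)
  k2 = (0.938360, -0.325012)
  → (-0.045012, 0.957928)
0.380000: (-0.045012, 0.957928)
  k1 = (0.786928, -0.326886)
  predictor → (0.254021, 0.833711)
  k2 = (0.491711, -1.059745)
  → (0.197930, 0.694468)
(x(0.76), y(0.76)) ≈ (0.1979, 0.6945)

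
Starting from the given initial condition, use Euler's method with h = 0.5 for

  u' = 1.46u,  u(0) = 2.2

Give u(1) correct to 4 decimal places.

6.5844

Euler: u_{n+1} = u_n + h·f(t_n, u_n).
t=0.000000, u=2.200000: f=3.212000 → u ← 2.200000 + 0.5·3.212000 = 3.806000
t=0.500000, u=3.806000: f=5.556760 → u ← 3.806000 + 0.5·5.556760 = 6.584380
u(1) ≈ 6.5844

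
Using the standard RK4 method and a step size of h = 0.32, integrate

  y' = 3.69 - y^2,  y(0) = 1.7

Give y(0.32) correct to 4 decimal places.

RK4: k1 = f(t_n, y_n); k2 = f(t_n + h/2, y_n + (h/2)·k1); k3 = f(t_n + h/2, y_n + (h/2)·k2); k4 = f(t_n + h, y_n + h·k3); y_{n+1} = y_n + (h/6)·(k1 + 2k2 + 2k3 + k4).
t=0.000000, y=1.700000:
  k1 = f(0.000000, 1.700000) = 0.800000
  k2 = f(0.160000, 1.828000) = 0.348416
  k3 = f(0.160000, 1.755747) = 0.607354
  k4 = f(0.320000, 1.894353) = 0.101426
  y ← 1.700000 + (0.32/6)·(k1 + 2k2 + 2k3 + k4) = 1.850025
y(0.32) ≈ 1.8500

1.8500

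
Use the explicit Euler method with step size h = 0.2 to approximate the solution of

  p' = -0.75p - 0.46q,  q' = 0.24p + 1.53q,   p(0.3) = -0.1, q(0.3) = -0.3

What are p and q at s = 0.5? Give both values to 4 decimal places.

Euler on (p,q): p_{n+1} = p_n + h·p', q_{n+1} = q_n + h·q'.
0.300000: (-0.100000, -0.300000); f=(0.213000, -0.483000) → (-0.057400, -0.396600)
(p(0.5), q(0.5)) ≈ (-0.0574, -0.3966)

-0.0574, -0.3966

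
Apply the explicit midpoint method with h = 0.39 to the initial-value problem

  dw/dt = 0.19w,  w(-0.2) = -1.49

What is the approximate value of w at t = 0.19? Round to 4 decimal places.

-1.6045

Midpoint: k1 = f(t_n, w_n); k2 = f(t_n + h/2, w_n + (h/2)·k1); w_{n+1} = w_n + h·k2.
t=-0.200000, w=-1.490000:
  k1 = f(-0.200000, -1.490000) = -0.283100
  k2 = f(-0.005000, -1.545205) = -0.293589
  w ← -1.490000 + 0.39·(-0.293589) = -1.604500
w(0.19) ≈ -1.6045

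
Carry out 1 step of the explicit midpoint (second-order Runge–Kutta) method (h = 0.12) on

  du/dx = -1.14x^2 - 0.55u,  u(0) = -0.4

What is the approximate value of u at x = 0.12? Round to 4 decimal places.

-0.3750

Midpoint: k1 = f(x_n, u_n); k2 = f(x_n + h/2, u_n + (h/2)·k1); u_{n+1} = u_n + h·k2.
x=0.000000, u=-0.400000:
  k1 = f(0.000000, -0.400000) = 0.220000
  k2 = f(0.060000, -0.386800) = 0.208636
  u ← -0.400000 + 0.12·0.208636 = -0.374964
u(0.12) ≈ -0.3750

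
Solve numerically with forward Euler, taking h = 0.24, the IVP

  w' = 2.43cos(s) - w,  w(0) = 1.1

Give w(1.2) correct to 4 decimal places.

1.6886

Euler: w_{n+1} = w_n + h·f(s_n, w_n).
s=0.000000, w=1.100000: f=1.330000 → w ← 1.100000 + 0.24·1.330000 = 1.419200
s=0.240000, w=1.419200: f=0.941151 → w ← 1.419200 + 0.24·0.941151 = 1.645076
s=0.480000, w=1.645076: f=0.510321 → w ← 1.645076 + 0.24·0.510321 = 1.767553
s=0.720000, w=1.767553: f=0.059334 → w ← 1.767553 + 0.24·0.059334 = 1.781794
s=0.960000, w=1.781794: f=-0.388140 → w ← 1.781794 + 0.24·(-0.388140) = 1.688640
w(1.2) ≈ 1.6886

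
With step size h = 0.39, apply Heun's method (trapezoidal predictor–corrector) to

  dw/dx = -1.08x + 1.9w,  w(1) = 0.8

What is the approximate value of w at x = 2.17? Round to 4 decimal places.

Heun: k1 = f(x_n, w_n); k2 = f(x_n + h, w_n + h·k1); w_{n+1} = w_n + (h/2)·(k1 + k2).
x=1.000000, w=0.800000:
  k1 = f(1.000000, 0.800000) = 0.440000
  k2 = f(1.390000, 0.971600) = 0.344840
  w ← 0.800000 + (0.39/2)·(0.440000 + 0.344840) = 0.953044
x=1.390000, w=0.953044:
  k1 = f(1.390000, 0.953044) = 0.309583
  k2 = f(1.780000, 1.073781) = 0.117784
  w ← 0.953044 + (0.39/2)·(0.309583 + 0.117784) = 1.036380
x=1.780000, w=1.036380:
  k1 = f(1.780000, 1.036380) = 0.046723
  k2 = f(2.170000, 1.054602) = -0.339855
  w ← 1.036380 + (0.39/2)·(0.046723 + (-0.339855)) = 0.979220
w(2.17) ≈ 0.9792

0.9792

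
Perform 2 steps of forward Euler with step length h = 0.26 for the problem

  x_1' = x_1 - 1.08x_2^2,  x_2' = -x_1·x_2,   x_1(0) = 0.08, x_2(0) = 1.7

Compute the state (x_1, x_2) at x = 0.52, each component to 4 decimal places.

-1.6736, 1.9722

Euler on (x_1,x_2): x_1_{n+1} = x_1_n + h·x_1', x_2_{n+1} = x_2_n + h·x_2'.
0.000000: (0.080000, 1.700000); f=(-3.041200, -0.136000) → (-0.710712, 1.664640)
0.260000: (-0.710712, 1.664640); f=(-3.703420, 1.183080) → (-1.673601, 1.972241)
(x_1(0.52), x_2(0.52)) ≈ (-1.6736, 1.9722)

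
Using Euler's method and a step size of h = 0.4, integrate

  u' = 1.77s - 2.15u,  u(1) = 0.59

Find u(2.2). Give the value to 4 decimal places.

1.4287

Euler: u_{n+1} = u_n + h·f(s_n, u_n).
s=1.000000, u=0.590000: f=0.501500 → u ← 0.590000 + 0.4·0.501500 = 0.790600
s=1.400000, u=0.790600: f=0.778210 → u ← 0.790600 + 0.4·0.778210 = 1.101884
s=1.800000, u=1.101884: f=0.816949 → u ← 1.101884 + 0.4·0.816949 = 1.428664
u(2.2) ≈ 1.4287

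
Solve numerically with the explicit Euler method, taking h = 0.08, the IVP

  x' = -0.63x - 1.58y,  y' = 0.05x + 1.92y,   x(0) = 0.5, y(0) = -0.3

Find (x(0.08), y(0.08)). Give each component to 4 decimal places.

0.5127, -0.3441

Euler on (x,y): x_{n+1} = x_n + h·x', y_{n+1} = y_n + h·y'.
0.000000: (0.500000, -0.300000); f=(0.159000, -0.551000) → (0.512720, -0.344080)
(x(0.08), y(0.08)) ≈ (0.5127, -0.3441)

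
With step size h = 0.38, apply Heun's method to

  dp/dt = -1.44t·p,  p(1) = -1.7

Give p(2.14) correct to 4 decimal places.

-0.2367

Heun: k1 = f(t_n, p_n); k2 = f(t_n + h, p_n + h·k1); p_{n+1} = p_n + (h/2)·(k1 + k2).
t=1.000000, p=-1.700000:
  k1 = f(1.000000, -1.700000) = 2.448000
  k2 = f(1.380000, -0.769760) = 1.529667
  p ← -1.700000 + (0.38/2)·(2.448000 + 1.529667) = -0.944243
t=1.380000, p=-0.944243:
  k1 = f(1.380000, -0.944243) = 1.876400
  k2 = f(1.760000, -0.231211) = 0.585982
  p ← -0.944243 + (0.38/2)·(1.876400 + 0.585982) = -0.476391
t=1.760000, p=-0.476391:
  k1 = f(1.760000, -0.476391) = 1.207365
  k2 = f(2.140000, -0.017592) = 0.054212
  p ← -0.476391 + (0.38/2)·(1.207365 + 0.054212) = -0.236691
p(2.14) ≈ -0.2367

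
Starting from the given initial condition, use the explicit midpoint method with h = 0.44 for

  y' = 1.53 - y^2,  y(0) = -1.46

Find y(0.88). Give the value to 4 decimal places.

-3.6843

Midpoint: k1 = f(t_n, y_n); k2 = f(t_n + h/2, y_n + (h/2)·k1); y_{n+1} = y_n + h·k2.
t=0.000000, y=-1.460000:
  k1 = f(0.000000, -1.460000) = -0.601600
  k2 = f(0.220000, -1.592352) = -1.005585
  y ← -1.460000 + 0.44·(-1.005585) = -1.902457
t=0.440000, y=-1.902457:
  k1 = f(0.440000, -1.902457) = -2.089344
  k2 = f(0.660000, -2.362113) = -4.049578
  y ← -1.902457 + 0.44·(-4.049578) = -3.684272
y(0.88) ≈ -3.6843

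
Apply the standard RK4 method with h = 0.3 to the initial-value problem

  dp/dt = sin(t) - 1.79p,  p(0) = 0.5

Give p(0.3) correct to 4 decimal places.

0.3301

RK4: k1 = f(t_n, p_n); k2 = f(t_n + h/2, p_n + (h/2)·k1); k3 = f(t_n + h/2, p_n + (h/2)·k2); k4 = f(t_n + h, p_n + h·k3); p_{n+1} = p_n + (h/6)·(k1 + 2k2 + 2k3 + k4).
t=0.000000, p=0.500000:
  k1 = f(0.000000, 0.500000) = -0.895000
  k2 = f(0.150000, 0.365750) = -0.505254
  k3 = f(0.150000, 0.424212) = -0.609901
  k4 = f(0.300000, 0.317030) = -0.271963
  p ← 0.500000 + (0.3/6)·(k1 + 2k2 + 2k3 + k4) = 0.330136
p(0.3) ≈ 0.3301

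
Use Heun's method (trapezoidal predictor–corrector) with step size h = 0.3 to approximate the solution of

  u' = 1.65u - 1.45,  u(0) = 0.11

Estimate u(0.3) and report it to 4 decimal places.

Heun: k1 = f(x_n, u_n); k2 = f(x_n + h, u_n + h·k1); u_{n+1} = u_n + (h/2)·(k1 + k2).
x=0.000000, u=0.110000:
  k1 = f(0.000000, 0.110000) = -1.268500
  k2 = f(0.300000, -0.270550) = -1.896408
  u ← 0.110000 + (0.3/2)·(-1.268500 + (-1.896408)) = -0.364736
u(0.3) ≈ -0.3647

-0.3647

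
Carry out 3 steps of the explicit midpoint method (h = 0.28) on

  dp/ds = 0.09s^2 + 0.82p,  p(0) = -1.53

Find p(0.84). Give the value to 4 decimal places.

-3.0113

Midpoint: k1 = f(s_n, p_n); k2 = f(s_n + h/2, p_n + (h/2)·k1); p_{n+1} = p_n + h·k2.
s=0.000000, p=-1.530000:
  k1 = f(0.000000, -1.530000) = -1.254600
  k2 = f(0.140000, -1.705644) = -1.396864
  p ← -1.530000 + 0.28·(-1.396864) = -1.921122
s=0.280000, p=-1.921122:
  k1 = f(0.280000, -1.921122) = -1.568264
  k2 = f(0.420000, -2.140679) = -1.739481
  p ← -1.921122 + 0.28·(-1.739481) = -2.408177
s=0.560000, p=-2.408177:
  k1 = f(0.560000, -2.408177) = -1.946481
  k2 = f(0.700000, -2.680684) = -2.154061
  p ← -2.408177 + 0.28·(-2.154061) = -3.011314
p(0.84) ≈ -3.0113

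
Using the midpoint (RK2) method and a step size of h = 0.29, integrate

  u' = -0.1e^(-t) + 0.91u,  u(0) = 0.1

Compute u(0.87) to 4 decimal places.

Midpoint: k1 = f(t_n, u_n); k2 = f(t_n + h/2, u_n + (h/2)·k1); u_{n+1} = u_n + h·k2.
t=0.000000, u=0.100000:
  k1 = f(0.000000, 0.100000) = -0.009000
  k2 = f(0.145000, 0.098695) = 0.003310
  u ← 0.100000 + 0.29·0.003310 = 0.100960
t=0.290000, u=0.100960:
  k1 = f(0.290000, 0.100960) = 0.017047
  k2 = f(0.435000, 0.103432) = 0.029396
  u ← 0.100960 + 0.29·0.029396 = 0.109485
t=0.580000, u=0.109485:
  k1 = f(0.580000, 0.109485) = 0.043641
  k2 = f(0.725000, 0.115813) = 0.056957
  u ← 0.109485 + 0.29·0.056957 = 0.126003
u(0.87) ≈ 0.1260

0.1260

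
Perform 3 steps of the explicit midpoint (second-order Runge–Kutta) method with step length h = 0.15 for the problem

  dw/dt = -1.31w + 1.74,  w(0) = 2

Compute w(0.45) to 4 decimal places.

1.7024

Midpoint: k1 = f(t_n, w_n); k2 = f(t_n + h/2, w_n + (h/2)·k1); w_{n+1} = w_n + h·k2.
t=0.000000, w=2.000000:
  k1 = f(0.000000, 2.000000) = -0.880000
  k2 = f(0.075000, 1.934000) = -0.793540
  w ← 2.000000 + 0.15·(-0.793540) = 1.880969
t=0.150000, w=1.880969:
  k1 = f(0.150000, 1.880969) = -0.724069
  k2 = f(0.225000, 1.826664) = -0.652930
  w ← 1.880969 + 0.15·(-0.652930) = 1.783030
t=0.300000, w=1.783030:
  k1 = f(0.300000, 1.783030) = -0.595769
  k2 = f(0.375000, 1.738347) = -0.537234
  w ← 1.783030 + 0.15·(-0.537234) = 1.702444
w(0.45) ≈ 1.7024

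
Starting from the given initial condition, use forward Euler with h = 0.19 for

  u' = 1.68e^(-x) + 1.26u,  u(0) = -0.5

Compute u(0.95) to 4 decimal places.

0.5018

Euler: u_{n+1} = u_n + h·f(x_n, u_n).
x=0.000000, u=-0.500000: f=1.050000 → u ← -0.500000 + 0.19·1.050000 = -0.300500
x=0.190000, u=-0.300500: f=1.010661 → u ← -0.300500 + 0.19·1.010661 = -0.108474
x=0.380000, u=-0.108474: f=1.012209 → u ← -0.108474 + 0.19·1.012209 = 0.083845
x=0.570000, u=0.083845: f=1.055728 → u ← 0.083845 + 0.19·1.055728 = 0.284434
x=0.760000, u=0.284434: f=1.144066 → u ← 0.284434 + 0.19·1.144066 = 0.501806
u(0.95) ≈ 0.5018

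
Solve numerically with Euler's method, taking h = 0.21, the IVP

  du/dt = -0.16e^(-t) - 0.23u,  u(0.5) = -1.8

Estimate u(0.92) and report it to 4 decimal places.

-1.6662

Euler: u_{n+1} = u_n + h·f(t_n, u_n).
t=0.500000, u=-1.800000: f=0.316955 → u ← -1.800000 + 0.21·0.316955 = -1.733439
t=0.710000, u=-1.733439: f=0.320028 → u ← -1.733439 + 0.21·0.320028 = -1.666234
u(0.92) ≈ -1.6662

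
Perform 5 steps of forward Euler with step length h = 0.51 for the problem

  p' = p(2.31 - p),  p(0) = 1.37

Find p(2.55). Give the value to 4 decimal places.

2.3099

Euler: p_{n+1} = p_n + h·f(x_n, p_n).
x=0.000000, p=1.370000: f=1.287800 → p ← 1.370000 + 0.51·1.287800 = 2.026778
x=0.510000, p=2.026778: f=0.574028 → p ← 2.026778 + 0.51·0.574028 = 2.319532
x=1.020000, p=2.319532: f=-0.022111 → p ← 2.319532 + 0.51·(-0.022111) = 2.308256
x=1.530000, p=2.308256: f=0.004026 → p ← 2.308256 + 0.51·0.004026 = 2.310309
x=2.040000, p=2.310309: f=-0.000714 → p ← 2.310309 + 0.51·(-0.000714) = 2.309945
p(2.55) ≈ 2.3099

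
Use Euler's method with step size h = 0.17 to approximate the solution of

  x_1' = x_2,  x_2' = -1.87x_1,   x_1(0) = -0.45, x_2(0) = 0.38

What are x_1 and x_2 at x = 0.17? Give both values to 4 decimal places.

Euler on (x_1,x_2): x_1_{n+1} = x_1_n + h·x_1', x_2_{n+1} = x_2_n + h·x_2'.
0.000000: (-0.450000, 0.380000); f=(0.380000, 0.841500) → (-0.385400, 0.523055)
(x_1(0.17), x_2(0.17)) ≈ (-0.3854, 0.5231)

-0.3854, 0.5231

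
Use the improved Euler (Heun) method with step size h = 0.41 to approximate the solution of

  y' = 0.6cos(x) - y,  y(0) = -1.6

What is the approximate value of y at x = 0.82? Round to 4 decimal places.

-0.4515

Heun: k1 = f(x_n, y_n); k2 = f(x_n + h, y_n + h·k1); y_{n+1} = y_n + (h/2)·(k1 + k2).
x=0.000000, y=-1.600000:
  k1 = f(0.000000, -1.600000) = 2.200000
  k2 = f(0.410000, -0.698000) = 1.248272
  y ← -1.600000 + (0.41/2)·(2.200000 + 1.248272) = -0.893104
x=0.410000, y=-0.893104:
  k1 = f(0.410000, -0.893104) = 1.443377
  k2 = f(0.820000, -0.301320) = 0.710652
  y ← -0.893104 + (0.41/2)·(1.443377 + 0.710652) = -0.451528
y(0.82) ≈ -0.4515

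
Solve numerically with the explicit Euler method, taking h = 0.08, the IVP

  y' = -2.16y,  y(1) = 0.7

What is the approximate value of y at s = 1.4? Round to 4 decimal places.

0.2711

Euler: y_{n+1} = y_n + h·f(s_n, y_n).
s=1.000000, y=0.700000: f=-1.512000 → y ← 0.700000 + 0.08·(-1.512000) = 0.579040
s=1.080000, y=0.579040: f=-1.250726 → y ← 0.579040 + 0.08·(-1.250726) = 0.478982
s=1.160000, y=0.478982: f=-1.034601 → y ← 0.478982 + 0.08·(-1.034601) = 0.396214
s=1.240000, y=0.396214: f=-0.855822 → y ← 0.396214 + 0.08·(-0.855822) = 0.327748
s=1.320000, y=0.327748: f=-0.707936 → y ← 0.327748 + 0.08·(-0.707936) = 0.271113
y(1.4) ≈ 0.2711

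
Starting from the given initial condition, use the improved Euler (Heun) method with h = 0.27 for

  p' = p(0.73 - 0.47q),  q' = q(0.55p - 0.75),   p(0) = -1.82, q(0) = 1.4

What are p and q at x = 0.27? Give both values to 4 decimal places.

-1.9336, 0.8926

Heun on (p,q): k1 = f(x_n, state_n); k2 = f(x_n + h, state_n + h·k1); state_{n+1} = state_n + (h/2)·(k1 + k2).
0.000000: (-1.820000, 1.400000)
  k1 = (-0.131040, -2.451400)
  predictor → (-1.855381, 0.738122)
  k2 = (-0.710764, -1.306815)
  → (-1.933644, 0.892641)
(p(0.27), q(0.27)) ≈ (-1.9336, 0.8926)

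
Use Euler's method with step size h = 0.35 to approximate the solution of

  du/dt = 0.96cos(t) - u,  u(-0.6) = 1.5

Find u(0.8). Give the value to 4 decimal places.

Euler: u_{n+1} = u_n + h·f(t_n, u_n).
t=-0.600000, u=1.500000: f=-0.707678 → u ← 1.500000 + 0.35·(-0.707678) = 1.252313
t=-0.250000, u=1.252313: f=-0.322157 → u ← 1.252313 + 0.35·(-0.322157) = 1.139558
t=0.100000, u=1.139558: f=-0.184354 → u ← 1.139558 + 0.35·(-0.184354) = 1.075034
t=0.450000, u=1.075034: f=-0.210605 → u ← 1.075034 + 0.35·(-0.210605) = 1.001322
u(0.8) ≈ 1.0013

1.0013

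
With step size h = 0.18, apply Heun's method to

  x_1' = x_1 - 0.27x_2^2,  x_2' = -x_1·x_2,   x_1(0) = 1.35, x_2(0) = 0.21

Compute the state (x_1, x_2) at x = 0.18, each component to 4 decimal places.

Heun on (x_1,x_2): k1 = f(x_n, state_n); k2 = f(x_n + h, state_n + h·k1); state_{n+1} = state_n + (h/2)·(k1 + k2).
0.000000: (1.350000, 0.210000)
  k1 = (1.338093, -0.283500)
  predictor → (1.590857, 0.158970)
  k2 = (1.584033, -0.252898)
  → (1.612991, 0.161724)
(x_1(0.18), x_2(0.18)) ≈ (1.6130, 0.1617)

1.6130, 0.1617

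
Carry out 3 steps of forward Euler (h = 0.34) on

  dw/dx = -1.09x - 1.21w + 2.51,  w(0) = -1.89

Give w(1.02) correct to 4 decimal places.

Euler: w_{n+1} = w_n + h·f(x_n, w_n).
x=0.000000, w=-1.890000: f=4.796900 → w ← -1.890000 + 0.34·4.796900 = -0.259054
x=0.340000, w=-0.259054: f=2.452855 → w ← -0.259054 + 0.34·2.452855 = 0.574917
x=0.680000, w=0.574917: f=1.073151 → w ← 0.574917 + 0.34·1.073151 = 0.939788
w(1.02) ≈ 0.9398

0.9398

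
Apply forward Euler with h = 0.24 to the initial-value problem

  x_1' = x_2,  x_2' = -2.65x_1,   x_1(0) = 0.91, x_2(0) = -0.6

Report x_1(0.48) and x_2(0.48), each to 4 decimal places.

0.4831, -1.6659

Euler on (x_1,x_2): x_1_{n+1} = x_1_n + h·x_1', x_2_{n+1} = x_2_n + h·x_2'.
0.000000: (0.910000, -0.600000); f=(-0.600000, -2.411500) → (0.766000, -1.178760)
0.240000: (0.766000, -1.178760); f=(-1.178760, -2.029900) → (0.483098, -1.665936)
(x_1(0.48), x_2(0.48)) ≈ (0.4831, -1.6659)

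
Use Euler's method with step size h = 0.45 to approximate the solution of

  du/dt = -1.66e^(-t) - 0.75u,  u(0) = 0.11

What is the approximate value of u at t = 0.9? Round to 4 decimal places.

Euler: u_{n+1} = u_n + h·f(t_n, u_n).
t=0.000000, u=0.110000: f=-1.742500 → u ← 0.110000 + 0.45·(-1.742500) = -0.674125
t=0.450000, u=-0.674125: f=-0.552869 → u ← -0.674125 + 0.45·(-0.552869) = -0.922916
u(0.9) ≈ -0.9229

-0.9229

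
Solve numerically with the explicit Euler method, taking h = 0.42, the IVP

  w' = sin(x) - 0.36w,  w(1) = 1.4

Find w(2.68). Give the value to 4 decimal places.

Euler: w_{n+1} = w_n + h·f(x_n, w_n).
x=1.000000, w=1.400000: f=0.337471 → w ← 1.400000 + 0.42·0.337471 = 1.541738
x=1.420000, w=1.541738: f=0.433626 → w ← 1.541738 + 0.42·0.433626 = 1.723861
x=1.840000, w=1.723861: f=0.343393 → w ← 1.723861 + 0.42·0.343393 = 1.868086
x=2.260000, w=1.868086: f=0.099242 → w ← 1.868086 + 0.42·0.099242 = 1.909767
w(2.68) ≈ 1.9098

1.9098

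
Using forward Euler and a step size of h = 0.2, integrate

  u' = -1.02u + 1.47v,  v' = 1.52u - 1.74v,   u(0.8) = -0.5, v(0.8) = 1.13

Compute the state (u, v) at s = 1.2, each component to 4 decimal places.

0.1196, 0.3613

Euler on (u,v): u_{n+1} = u_n + h·u', v_{n+1} = v_n + h·v'.
0.800000: (-0.500000, 1.130000); f=(2.171100, -2.726200) → (-0.065780, 0.584760)
1.000000: (-0.065780, 0.584760); f=(0.926693, -1.117468) → (0.119559, 0.361266)
(u(1.2), v(1.2)) ≈ (0.1196, 0.3613)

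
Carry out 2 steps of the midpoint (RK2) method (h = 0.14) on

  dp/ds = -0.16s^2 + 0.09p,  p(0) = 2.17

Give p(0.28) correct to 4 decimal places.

Midpoint: k1 = f(s_n, p_n); k2 = f(s_n + h/2, p_n + (h/2)·k1); p_{n+1} = p_n + h·k2.
s=0.000000, p=2.170000:
  k1 = f(0.000000, 2.170000) = 0.195300
  k2 = f(0.070000, 2.183671) = 0.195746
  p ← 2.170000 + 0.14·0.195746 = 2.197404
s=0.140000, p=2.197404:
  k1 = f(0.140000, 2.197404) = 0.194630
  k2 = f(0.210000, 2.211029) = 0.191937
  p ← 2.197404 + 0.14·0.191937 = 2.224276
p(0.28) ≈ 2.2243

2.2243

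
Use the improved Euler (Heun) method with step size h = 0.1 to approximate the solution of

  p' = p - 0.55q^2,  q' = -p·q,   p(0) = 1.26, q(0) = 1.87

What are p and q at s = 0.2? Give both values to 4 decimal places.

1.1995, 1.4682

Heun on (p,q): k1 = f(s_n, state_n); k2 = f(s_n + h, state_n + h·k1); state_{n+1} = state_n + (h/2)·(k1 + k2).
0.000000: (1.260000, 1.870000)
  k1 = (-0.663295, -2.356200)
  predictor → (1.193671, 1.634380)
  k2 = (-0.275488, -1.950911)
  → (1.213061, 1.654644)
0.100000: (1.213061, 1.654644)
  k1 = (-0.292756, -2.007184)
  predictor → (1.183785, 1.453926)
  k2 = (0.021140, -1.721136)
  → (1.199480, 1.468228)
(p(0.2), q(0.2)) ≈ (1.1995, 1.4682)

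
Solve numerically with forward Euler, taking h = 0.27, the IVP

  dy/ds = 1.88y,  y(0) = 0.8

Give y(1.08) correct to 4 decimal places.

4.1327

Euler: y_{n+1} = y_n + h·f(s_n, y_n).
s=0.000000, y=0.800000: f=1.504000 → y ← 0.800000 + 0.27·1.504000 = 1.206080
s=0.270000, y=1.206080: f=2.267430 → y ← 1.206080 + 0.27·2.267430 = 1.818286
s=0.540000, y=1.818286: f=3.418378 → y ← 1.818286 + 0.27·3.418378 = 2.741248
s=0.810000, y=2.741248: f=5.153547 → y ← 2.741248 + 0.27·5.153547 = 4.132706
y(1.08) ≈ 4.1327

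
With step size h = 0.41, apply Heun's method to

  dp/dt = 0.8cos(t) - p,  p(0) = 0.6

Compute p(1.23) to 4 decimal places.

0.5521

Heun: k1 = f(t_n, p_n); k2 = f(t_n + h, p_n + h·k1); p_{n+1} = p_n + (h/2)·(k1 + k2).
t=0.000000, p=0.600000:
  k1 = f(0.000000, 0.600000) = 0.200000
  k2 = f(0.410000, 0.682000) = 0.051697
  p ← 0.600000 + (0.41/2)·(0.200000 + 0.051697) = 0.651598
t=0.410000, p=0.651598:
  k1 = f(0.410000, 0.651598) = 0.082099
  k2 = f(0.820000, 0.685258) = -0.139481
  p ← 0.651598 + (0.41/2)·(0.082099 + (-0.139481)) = 0.639834
t=0.820000, p=0.639834:
  k1 = f(0.820000, 0.639834) = -0.094057
  k2 = f(1.230000, 0.601271) = -0.333881
  p ← 0.639834 + (0.41/2)·(-0.094057 + (-0.333881)) = 0.552107
p(1.23) ≈ 0.5521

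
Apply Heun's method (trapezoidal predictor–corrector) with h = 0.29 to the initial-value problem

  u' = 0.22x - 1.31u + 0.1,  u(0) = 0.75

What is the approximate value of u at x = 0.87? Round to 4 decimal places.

Heun: k1 = f(x_n, u_n); k2 = f(x_n + h, u_n + h·k1); u_{n+1} = u_n + (h/2)·(k1 + k2).
x=0.000000, u=0.750000:
  k1 = f(0.000000, 0.750000) = -0.882500
  k2 = f(0.290000, 0.494075) = -0.483438
  u ← 0.750000 + (0.29/2)·(-0.882500 + (-0.483438)) = 0.551939
x=0.290000, u=0.551939:
  k1 = f(0.290000, 0.551939) = -0.559240
  k2 = f(0.580000, 0.389759) = -0.282985
  u ← 0.551939 + (0.29/2)·(-0.559240 + (-0.282985)) = 0.429816
x=0.580000, u=0.429816:
  k1 = f(0.580000, 0.429816) = -0.335459
  k2 = f(0.870000, 0.332533) = -0.144218
  u ← 0.429816 + (0.29/2)·(-0.335459 + (-0.144218)) = 0.360263
u(0.87) ≈ 0.3603

0.3603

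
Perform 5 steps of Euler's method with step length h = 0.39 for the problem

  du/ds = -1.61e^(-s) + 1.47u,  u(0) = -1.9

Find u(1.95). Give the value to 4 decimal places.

Euler: u_{n+1} = u_n + h·f(s_n, u_n).
s=0.000000, u=-1.900000: f=-4.403000 → u ← -1.900000 + 0.39·(-4.403000) = -3.617170
s=0.390000, u=-3.617170: f=-6.407301 → u ← -3.617170 + 0.39·(-6.407301) = -6.116018
s=0.780000, u=-6.116018: f=-9.728580 → u ← -6.116018 + 0.39·(-9.728580) = -9.910164
s=1.170000, u=-9.910164: f=-15.067631 → u ← -9.910164 + 0.39·(-15.067631) = -15.786540
s=1.560000, u=-15.786540: f=-23.544533 → u ← -15.786540 + 0.39·(-23.544533) = -24.968907
u(1.95) ≈ -24.9689

-24.9689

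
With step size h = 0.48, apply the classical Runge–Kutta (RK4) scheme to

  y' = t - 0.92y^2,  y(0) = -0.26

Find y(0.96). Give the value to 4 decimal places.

0.1707

RK4: k1 = f(t_n, y_n); k2 = f(t_n + h/2, y_n + (h/2)·k1); k3 = f(t_n + h/2, y_n + (h/2)·k2); k4 = f(t_n + h, y_n + h·k3); y_{n+1} = y_n + (h/6)·(k1 + 2k2 + 2k3 + k4).
t=0.000000, y=-0.260000:
  k1 = f(0.000000, -0.260000) = -0.062192
  k2 = f(0.240000, -0.274926) = 0.170462
  k3 = f(0.240000, -0.219089) = 0.195840
  k4 = f(0.480000, -0.165997) = 0.454649
  y ← -0.260000 + (0.48/6)·(k1 + 2k2 + 2k3 + k4) = -0.169995
t=0.480000, y=-0.169995:
  k1 = f(0.480000, -0.169995) = 0.453414
  k2 = f(0.720000, -0.061176) = 0.716557
  k3 = f(0.720000, 0.001979) = 0.719996
  k4 = f(0.960000, 0.175603) = 0.931630
  y ← -0.169995 + (0.48/6)·(k1 + 2k2 + 2k3 + k4) = 0.170657
y(0.96) ≈ 0.1707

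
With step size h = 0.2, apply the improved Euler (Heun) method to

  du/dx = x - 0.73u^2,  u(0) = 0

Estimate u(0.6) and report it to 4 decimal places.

Heun: k1 = f(x_n, u_n); k2 = f(x_n + h, u_n + h·k1); u_{n+1} = u_n + (h/2)·(k1 + k2).
x=0.000000, u=0.000000:
  k1 = f(0.000000, 0.000000) = 0.000000
  k2 = f(0.200000, 0.000000) = 0.200000
  u ← 0.000000 + (0.2/2)·(0.000000 + 0.200000) = 0.020000
x=0.200000, u=0.020000:
  k1 = f(0.200000, 0.020000) = 0.199708
  k2 = f(0.400000, 0.059942) = 0.397377
  u ← 0.020000 + (0.2/2)·(0.199708 + 0.397377) = 0.079709
x=0.400000, u=0.079709:
  k1 = f(0.400000, 0.079709) = 0.395362
  k2 = f(0.600000, 0.158781) = 0.581596
  u ← 0.079709 + (0.2/2)·(0.395362 + 0.581596) = 0.177404
u(0.6) ≈ 0.1774

0.1774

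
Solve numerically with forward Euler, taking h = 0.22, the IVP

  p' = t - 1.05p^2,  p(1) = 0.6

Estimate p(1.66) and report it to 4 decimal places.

1.0178

Euler: p_{n+1} = p_n + h·f(t_n, p_n).
t=1.000000, p=0.600000: f=0.622000 → p ← 0.600000 + 0.22·0.622000 = 0.736840
t=1.220000, p=0.736840: f=0.649920 → p ← 0.736840 + 0.22·0.649920 = 0.879822
t=1.440000, p=0.879822: f=0.627208 → p ← 0.879822 + 0.22·0.627208 = 1.017808
p(1.66) ≈ 1.0178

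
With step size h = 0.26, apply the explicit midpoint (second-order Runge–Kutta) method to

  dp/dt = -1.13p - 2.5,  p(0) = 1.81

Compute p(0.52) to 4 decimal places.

0.0463

Midpoint: k1 = f(t_n, p_n); k2 = f(t_n + h/2, p_n + (h/2)·k1); p_{n+1} = p_n + h·k2.
t=0.000000, p=1.810000:
  k1 = f(0.000000, 1.810000) = -4.545300
  k2 = f(0.130000, 1.219111) = -3.877595
  p ← 1.810000 + 0.26·(-3.877595) = 0.801825
t=0.260000, p=0.801825:
  k1 = f(0.260000, 0.801825) = -3.406062
  k2 = f(0.390000, 0.359037) = -2.905712
  p ← 0.801825 + 0.26·(-2.905712) = 0.046340
p(0.52) ≈ 0.0463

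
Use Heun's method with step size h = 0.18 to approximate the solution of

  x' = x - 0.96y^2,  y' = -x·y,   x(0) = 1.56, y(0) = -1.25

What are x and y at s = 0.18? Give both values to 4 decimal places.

1.6369, -0.9474

Heun on (x,y): k1 = f(s_n, state_n); k2 = f(s_n + h, state_n + h·k1); state_{n+1} = state_n + (h/2)·(k1 + k2).
0.000000: (1.560000, -1.250000)
  k1 = (0.060000, 1.950000)
  predictor → (1.570800, -0.899000)
  k2 = (0.794927, 1.412149)
  → (1.636943, -0.947407)
(x(0.18), y(0.18)) ≈ (1.6369, -0.9474)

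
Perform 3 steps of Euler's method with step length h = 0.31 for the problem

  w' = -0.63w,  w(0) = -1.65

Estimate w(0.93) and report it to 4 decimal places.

Euler: w_{n+1} = w_n + h·f(x_n, w_n).
x=0.000000, w=-1.650000: f=1.039500 → w ← -1.650000 + 0.31·1.039500 = -1.327755
x=0.310000, w=-1.327755: f=0.836486 → w ← -1.327755 + 0.31·0.836486 = -1.068444
x=0.620000, w=-1.068444: f=0.673120 → w ← -1.068444 + 0.31·0.673120 = -0.859777
w(0.93) ≈ -0.8598

-0.8598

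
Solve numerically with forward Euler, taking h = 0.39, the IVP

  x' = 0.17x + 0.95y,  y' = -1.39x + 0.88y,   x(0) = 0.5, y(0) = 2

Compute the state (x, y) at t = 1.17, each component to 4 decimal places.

3.3490, 2.2083

Euler on (x,y): x_{n+1} = x_n + h·x', y_{n+1} = y_n + h·y'.
0.000000: (0.500000, 2.000000); f=(1.985000, 1.065000) → (1.274150, 2.415350)
0.390000: (1.274150, 2.415350); f=(2.511188, 0.354440) → (2.253513, 2.553581)
0.780000: (2.253513, 2.553581); f=(2.809000, -0.885232) → (3.349023, 2.208341)
(x(1.17), y(1.17)) ≈ (3.3490, 2.2083)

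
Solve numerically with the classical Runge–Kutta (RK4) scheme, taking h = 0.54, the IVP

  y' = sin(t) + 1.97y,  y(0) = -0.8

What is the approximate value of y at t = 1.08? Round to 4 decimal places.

RK4: k1 = f(t_n, y_n); k2 = f(t_n + h/2, y_n + (h/2)·k1); k3 = f(t_n + h/2, y_n + (h/2)·k2); k4 = f(t_n + h, y_n + h·k3); y_{n+1} = y_n + (h/6)·(k1 + 2k2 + 2k3 + k4).
t=0.000000, y=-0.800000:
  k1 = f(0.000000, -0.800000) = -1.576000
  k2 = f(0.270000, -1.225520) = -2.147543
  k3 = f(0.270000, -1.379837) = -2.451547
  k4 = f(0.540000, -2.123835) = -3.669819
  y ← -0.800000 + (0.54/6)·(k1 + 2k2 + 2k3 + k4) = -2.099960
t=0.540000, y=-2.099960:
  k1 = f(0.540000, -2.099960) = -3.622785
  k2 = f(0.810000, -3.078112) = -5.339593
  k3 = f(0.810000, -3.541650) = -6.252763
  k4 = f(1.080000, -5.476452) = -9.906653
  y ← -2.099960 + (0.54/6)·(k1 + 2k2 + 2k3 + k4) = -5.404233
y(1.08) ≈ -5.4042

-5.4042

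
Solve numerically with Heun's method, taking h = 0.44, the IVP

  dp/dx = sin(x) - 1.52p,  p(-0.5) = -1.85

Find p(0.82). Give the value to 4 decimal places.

-0.1001

Heun: k1 = f(x_n, p_n); k2 = f(x_n + h, p_n + h·k1); p_{n+1} = p_n + (h/2)·(k1 + k2).
x=-0.500000, p=-1.850000:
  k1 = f(-0.500000, -1.850000) = 2.332574
  k2 = f(-0.060000, -0.823667) = 1.192010
  p ← -1.850000 + (0.44/2)·(2.332574 + 1.192010) = -1.074591
x=-0.060000, p=-1.074591:
  k1 = f(-0.060000, -1.074591) = 1.573415
  k2 = f(0.380000, -0.382289) = 0.951999
  p ← -1.074591 + (0.44/2)·(1.573415 + 0.951999) = -0.519000
x=0.380000, p=-0.519000:
  k1 = f(0.380000, -0.519000) = 1.159801
  k2 = f(0.820000, -0.008688) = 0.744351
  p ← -0.519000 + (0.44/2)·(1.159801 + 0.744351) = -0.100087
p(0.82) ≈ -0.1001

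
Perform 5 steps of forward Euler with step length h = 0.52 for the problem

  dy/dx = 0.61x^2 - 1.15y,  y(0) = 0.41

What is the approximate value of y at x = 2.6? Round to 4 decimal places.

Euler: y_{n+1} = y_n + h·f(x_n, y_n).
x=0.000000, y=0.410000: f=-0.471500 → y ← 0.410000 + 0.52·(-0.471500) = 0.164820
x=0.520000, y=0.164820: f=-0.024599 → y ← 0.164820 + 0.52·(-0.024599) = 0.152029
x=1.040000, y=0.152029: f=0.484943 → y ← 0.152029 + 0.52·0.484943 = 0.404199
x=1.560000, y=0.404199: f=1.019667 → y ← 0.404199 + 0.52·1.019667 = 0.934426
x=2.080000, y=0.934426: f=1.564514 → y ← 0.934426 + 0.52·1.564514 = 1.747973
y(2.6) ≈ 1.7480

1.7480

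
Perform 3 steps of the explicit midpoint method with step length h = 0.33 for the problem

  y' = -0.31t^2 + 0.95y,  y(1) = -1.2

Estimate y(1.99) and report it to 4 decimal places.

Midpoint: k1 = f(t_n, y_n); k2 = f(t_n + h/2, y_n + (h/2)·k1); y_{n+1} = y_n + h·k2.
t=1.000000, y=-1.200000:
  k1 = f(1.000000, -1.200000) = -1.450000
  k2 = f(1.165000, -1.439250) = -1.788027
  y ← -1.200000 + 0.33·(-1.788027) = -1.790049
t=1.330000, y=-1.790049:
  k1 = f(1.330000, -1.790049) = -2.248906
  k2 = f(1.495000, -2.161118) = -2.745920
  y ← -1.790049 + 0.33·(-2.745920) = -2.696203
t=1.660000, y=-2.696203:
  k1 = f(1.660000, -2.696203) = -3.415629
  k2 = f(1.825000, -3.259781) = -4.129286
  y ← -2.696203 + 0.33·(-4.129286) = -4.058867
y(1.99) ≈ -4.0589

-4.0589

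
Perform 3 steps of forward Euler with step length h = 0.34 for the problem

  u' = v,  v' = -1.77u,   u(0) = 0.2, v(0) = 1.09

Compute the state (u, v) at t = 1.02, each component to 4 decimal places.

1.1132, 0.0845

Euler on (u,v): u_{n+1} = u_n + h·u', v_{n+1} = v_n + h·v'.
0.000000: (0.200000, 1.090000); f=(1.090000, -0.354000) → (0.570600, 0.969640)
0.340000: (0.570600, 0.969640); f=(0.969640, -1.009962) → (0.900278, 0.626253)
0.680000: (0.900278, 0.626253); f=(0.626253, -1.593491) → (1.113204, 0.084466)
(u(1.02), v(1.02)) ≈ (1.1132, 0.0845)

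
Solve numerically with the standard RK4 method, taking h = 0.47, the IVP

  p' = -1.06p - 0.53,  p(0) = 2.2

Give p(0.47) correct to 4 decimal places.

1.1412

RK4: k1 = f(t_n, p_n); k2 = f(t_n + h/2, p_n + (h/2)·k1); k3 = f(t_n + h/2, p_n + (h/2)·k2); k4 = f(t_n + h, p_n + h·k3); p_{n+1} = p_n + (h/6)·(k1 + 2k2 + 2k3 + k4).
t=0.000000, p=2.200000:
  k1 = f(0.000000, 2.200000) = -2.862000
  k2 = f(0.235000, 1.527430) = -2.149076
  k3 = f(0.235000, 1.694967) = -2.326665
  k4 = f(0.470000, 1.106467) = -1.702855
  p ← 2.200000 + (0.47/6)·(k1 + 2k2 + 2k3 + k4) = 1.141220
p(0.47) ≈ 1.1412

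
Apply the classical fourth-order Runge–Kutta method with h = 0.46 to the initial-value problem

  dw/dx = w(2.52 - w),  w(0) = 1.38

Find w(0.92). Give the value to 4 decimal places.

RK4: k1 = f(x_n, w_n); k2 = f(x_n + h/2, w_n + (h/2)·k1); k3 = f(x_n + h/2, w_n + (h/2)·k2); k4 = f(x_n + h, w_n + h·k3); w_{n+1} = w_n + (h/6)·(k1 + 2k2 + 2k3 + k4).
x=0.000000, w=1.380000:
  k1 = f(0.000000, 1.380000) = 1.573200
  k2 = f(0.230000, 1.741836) = 1.355434
  k3 = f(0.230000, 1.691750) = 1.401192
  k4 = f(0.460000, 2.024548) = 1.003066
  w ← 1.380000 + (0.46/6)·(k1 + 2k2 + 2k3 + k4) = 2.000196
x=0.460000, w=2.000196:
  k1 = f(0.460000, 2.000196) = 1.039709
  k2 = f(0.690000, 2.239330) = 0.628514
  k3 = f(0.690000, 2.144755) = 0.804809
  k4 = f(0.920000, 2.370409) = 0.354592
  w ← 2.000196 + (0.46/6)·(k1 + 2k2 + 2k3 + k4) = 2.326869
w(0.92) ≈ 2.3269

2.3269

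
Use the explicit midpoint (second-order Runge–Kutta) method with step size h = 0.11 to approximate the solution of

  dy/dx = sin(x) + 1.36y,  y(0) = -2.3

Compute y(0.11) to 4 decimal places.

Midpoint: k1 = f(x_n, y_n); k2 = f(x_n + h/2, y_n + (h/2)·k1); y_{n+1} = y_n + h·k2.
x=0.000000, y=-2.300000:
  k1 = f(0.000000, -2.300000) = -3.128000
  k2 = f(0.055000, -2.472040) = -3.307002
  y ← -2.300000 + 0.11·(-3.307002) = -2.663770
y(0.11) ≈ -2.6638

-2.6638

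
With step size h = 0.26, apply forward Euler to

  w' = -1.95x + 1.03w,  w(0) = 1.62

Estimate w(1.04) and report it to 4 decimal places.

Euler: w_{n+1} = w_n + h·f(x_n, w_n).
x=0.000000, w=1.620000: f=1.668600 → w ← 1.620000 + 0.26·1.668600 = 2.053836
x=0.260000, w=2.053836: f=1.608451 → w ← 2.053836 + 0.26·1.608451 = 2.472033
x=0.520000, w=2.472033: f=1.532194 → w ← 2.472033 + 0.26·1.532194 = 2.870404
x=0.780000, w=2.870404: f=1.435516 → w ← 2.870404 + 0.26·1.435516 = 3.243638
w(1.04) ≈ 3.2436

3.2436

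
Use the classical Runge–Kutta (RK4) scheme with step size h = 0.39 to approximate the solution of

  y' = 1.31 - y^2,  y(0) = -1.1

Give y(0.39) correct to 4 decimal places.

RK4: k1 = f(x_n, y_n); k2 = f(x_n + h/2, y_n + (h/2)·k1); k3 = f(x_n + h/2, y_n + (h/2)·k2); k4 = f(x_n + h, y_n + h·k3); y_{n+1} = y_n + (h/6)·(k1 + 2k2 + 2k3 + k4).
x=0.000000, y=-1.100000:
  k1 = f(0.000000, -1.100000) = 0.100000
  k2 = f(0.195000, -1.080500) = 0.142520
  k3 = f(0.195000, -1.072209) = 0.160369
  k4 = f(0.390000, -1.037456) = 0.233685
  y ← -1.100000 + (0.39/6)·(k1 + 2k2 + 2k3 + k4) = -1.038935
y(0.39) ≈ -1.0389

-1.0389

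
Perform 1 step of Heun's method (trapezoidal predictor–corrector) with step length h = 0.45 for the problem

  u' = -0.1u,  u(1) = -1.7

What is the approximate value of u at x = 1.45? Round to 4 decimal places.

-1.6252

Heun: k1 = f(x_n, u_n); k2 = f(x_n + h, u_n + h·k1); u_{n+1} = u_n + (h/2)·(k1 + k2).
x=1.000000, u=-1.700000:
  k1 = f(1.000000, -1.700000) = 0.170000
  k2 = f(1.450000, -1.623500) = 0.162350
  u ← -1.700000 + (0.45/2)·(0.170000 + 0.162350) = -1.625221
u(1.45) ≈ -1.6252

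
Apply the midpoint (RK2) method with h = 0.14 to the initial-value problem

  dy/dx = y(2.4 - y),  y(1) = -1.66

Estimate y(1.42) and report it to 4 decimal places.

Midpoint: k1 = f(x_n, y_n); k2 = f(x_n + h/2, y_n + (h/2)·k1); y_{n+1} = y_n + h·k2.
x=1.000000, y=-1.660000:
  k1 = f(1.000000, -1.660000) = -6.739600
  k2 = f(1.070000, -2.131772) = -9.660705
  y ← -1.660000 + 0.14·(-9.660705) = -3.012499
x=1.140000, y=-3.012499:
  k1 = f(1.140000, -3.012499) = -16.305145
  k2 = f(1.210000, -4.153859) = -27.223804
  y ← -3.012499 + 0.14·(-27.223804) = -6.823831
x=1.280000, y=-6.823831:
  k1 = f(1.280000, -6.823831) = -62.941867
  k2 = f(1.350000, -11.229762) = -153.058982
  y ← -6.823831 + 0.14·(-153.058982) = -28.252089
y(1.42) ≈ -28.2521

-28.2521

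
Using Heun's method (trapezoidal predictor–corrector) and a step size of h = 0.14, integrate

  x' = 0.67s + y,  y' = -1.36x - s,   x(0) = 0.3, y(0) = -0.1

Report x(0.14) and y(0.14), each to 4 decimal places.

Heun on (x,y): k1 = f(s_n, state_n); k2 = f(s_n + h, state_n + h·k1); state_{n+1} = state_n + (h/2)·(k1 + k2).
0.000000: (0.300000, -0.100000)
  k1 = (-0.100000, -0.408000)
  predictor → (0.286000, -0.157120)
  k2 = (-0.063320, -0.528960)
  → (0.288568, -0.165587)
(x(0.14), y(0.14)) ≈ (0.2886, -0.1656)

0.2886, -0.1656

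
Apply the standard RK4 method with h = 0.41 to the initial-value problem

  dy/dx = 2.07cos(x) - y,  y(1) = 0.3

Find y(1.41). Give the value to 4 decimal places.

RK4: k1 = f(x_n, y_n); k2 = f(x_n + h/2, y_n + (h/2)·k1); k3 = f(x_n + h/2, y_n + (h/2)·k2); k4 = f(x_n + h, y_n + h·k3); y_{n+1} = y_n + (h/6)·(k1 + 2k2 + 2k3 + k4).
x=1.000000, y=0.300000:
  k1 = f(1.000000, 0.300000) = 0.818426
  k2 = f(1.205000, 0.467777) = 0.272647
  k3 = f(1.205000, 0.355893) = 0.384532
  k4 = f(1.410000, 0.457658) = -0.126242
  y ← 0.300000 + (0.41/6)·(k1 + 2k2 + 2k3 + k4) = 0.437114
y(1.41) ≈ 0.4371

0.4371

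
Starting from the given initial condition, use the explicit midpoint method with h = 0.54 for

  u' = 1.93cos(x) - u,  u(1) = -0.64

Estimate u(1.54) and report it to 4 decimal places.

Midpoint: k1 = f(x_n, u_n); k2 = f(x_n + h/2, u_n + (h/2)·k1); u_{n+1} = u_n + h·k2.
x=1.000000, u=-0.640000:
  k1 = f(1.000000, -0.640000) = 1.682783
  k2 = f(1.270000, -0.185648) = 0.757471
  u ← -0.640000 + 0.54·0.757471 = -0.230966
u(1.54) ≈ -0.2310

-0.2310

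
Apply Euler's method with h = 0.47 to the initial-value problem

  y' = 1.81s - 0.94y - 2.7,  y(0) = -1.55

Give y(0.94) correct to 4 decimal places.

-2.0605

Euler: y_{n+1} = y_n + h·f(s_n, y_n).
s=0.000000, y=-1.550000: f=-1.243000 → y ← -1.550000 + 0.47·(-1.243000) = -2.134210
s=0.470000, y=-2.134210: f=0.156857 → y ← -2.134210 + 0.47·0.156857 = -2.060487
y(0.94) ≈ -2.0605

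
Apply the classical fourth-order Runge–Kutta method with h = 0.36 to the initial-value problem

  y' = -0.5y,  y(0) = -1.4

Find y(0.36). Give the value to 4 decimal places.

RK4: k1 = f(s_n, y_n); k2 = f(s_n + h/2, y_n + (h/2)·k1); k3 = f(s_n + h/2, y_n + (h/2)·k2); k4 = f(s_n + h, y_n + h·k3); y_{n+1} = y_n + (h/6)·(k1 + 2k2 + 2k3 + k4).
s=0.000000, y=-1.400000:
  k1 = f(0.000000, -1.400000) = 0.700000
  k2 = f(0.180000, -1.274000) = 0.637000
  k3 = f(0.180000, -1.285340) = 0.642670
  k4 = f(0.360000, -1.168639) = 0.584319
  y ← -1.400000 + (0.36/6)·(k1 + 2k2 + 2k3 + k4) = -1.169380
y(0.36) ≈ -1.1694

-1.1694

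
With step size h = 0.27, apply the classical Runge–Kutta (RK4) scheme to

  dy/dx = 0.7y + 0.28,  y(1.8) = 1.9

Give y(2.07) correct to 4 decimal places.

2.3785

RK4: k1 = f(x_n, y_n); k2 = f(x_n + h/2, y_n + (h/2)·k1); k3 = f(x_n + h/2, y_n + (h/2)·k2); k4 = f(x_n + h, y_n + h·k3); y_{n+1} = y_n + (h/6)·(k1 + 2k2 + 2k3 + k4).
x=1.800000, y=1.900000:
  k1 = f(1.800000, 1.900000) = 1.610000
  k2 = f(1.935000, 2.117350) = 1.762145
  k3 = f(1.935000, 2.137890) = 1.776523
  k4 = f(2.070000, 2.379661) = 1.945763
  y ← 1.900000 + (0.27/6)·(k1 + 2k2 + 2k3 + k4) = 2.378489
y(2.07) ≈ 2.3785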